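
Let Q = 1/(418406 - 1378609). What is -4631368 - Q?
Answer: -4447053447703/960203 ≈ -4.6314e+6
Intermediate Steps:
Q = -1/960203 (Q = 1/(-960203) = -1/960203 ≈ -1.0414e-6)
-4631368 - Q = -4631368 - 1*(-1/960203) = -4631368 + 1/960203 = -4447053447703/960203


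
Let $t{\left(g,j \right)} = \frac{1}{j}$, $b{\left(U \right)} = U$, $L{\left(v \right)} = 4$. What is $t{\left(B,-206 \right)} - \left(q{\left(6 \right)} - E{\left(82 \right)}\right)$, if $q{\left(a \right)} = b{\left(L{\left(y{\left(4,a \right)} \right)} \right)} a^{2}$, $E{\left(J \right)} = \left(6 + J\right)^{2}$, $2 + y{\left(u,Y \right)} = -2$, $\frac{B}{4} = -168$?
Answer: $\frac{1565599}{206} \approx 7600.0$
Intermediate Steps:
$B = -672$ ($B = 4 \left(-168\right) = -672$)
$y{\left(u,Y \right)} = -4$ ($y{\left(u,Y \right)} = -2 - 2 = -4$)
$q{\left(a \right)} = 4 a^{2}$
$t{\left(B,-206 \right)} - \left(q{\left(6 \right)} - E{\left(82 \right)}\right) = \frac{1}{-206} - \left(4 \cdot 6^{2} - \left(6 + 82\right)^{2}\right) = - \frac{1}{206} - \left(4 \cdot 36 - 88^{2}\right) = - \frac{1}{206} - \left(144 - 7744\right) = - \frac{1}{206} - -7600 = - \frac{1}{206} + 7600 = \frac{1565599}{206}$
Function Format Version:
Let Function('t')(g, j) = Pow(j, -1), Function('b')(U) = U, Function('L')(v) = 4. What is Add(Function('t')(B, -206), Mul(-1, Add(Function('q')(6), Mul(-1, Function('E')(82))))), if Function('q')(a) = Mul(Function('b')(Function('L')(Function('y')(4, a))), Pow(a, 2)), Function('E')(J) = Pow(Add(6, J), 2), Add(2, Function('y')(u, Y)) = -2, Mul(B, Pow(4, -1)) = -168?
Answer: Rational(1565599, 206) ≈ 7600.0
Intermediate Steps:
B = -672 (B = Mul(4, -168) = -672)
Function('y')(u, Y) = -4 (Function('y')(u, Y) = Add(-2, -2) = -4)
Function('q')(a) = Mul(4, Pow(a, 2))
Add(Function('t')(B, -206), Mul(-1, Add(Function('q')(6), Mul(-1, Function('E')(82))))) = Add(Pow(-206, -1), Mul(-1, Add(Mul(4, Pow(6, 2)), Mul(-1, Pow(Add(6, 82), 2))))) = Add(Rational(-1, 206), Mul(-1, Add(Mul(4, 36), Mul(-1, Pow(88, 2))))) = Add(Rational(-1, 206), Mul(-1, Add(144, Mul(-1, 7744)))) = Add(Rational(-1, 206), Mul(-1, Add(144, -7744))) = Add(Rational(-1, 206), Mul(-1, -7600)) = Add(Rational(-1, 206), 7600) = Rational(1565599, 206)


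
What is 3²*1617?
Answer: 14553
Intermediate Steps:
3²*1617 = 9*1617 = 14553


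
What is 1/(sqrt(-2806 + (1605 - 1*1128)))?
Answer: -I*sqrt(2329)/2329 ≈ -0.020721*I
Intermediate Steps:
1/(sqrt(-2806 + (1605 - 1*1128))) = 1/(sqrt(-2806 + (1605 - 1128))) = 1/(sqrt(-2806 + 477)) = 1/(sqrt(-2329)) = 1/(I*sqrt(2329)) = -I*sqrt(2329)/2329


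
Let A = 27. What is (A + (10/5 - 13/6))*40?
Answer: 3220/3 ≈ 1073.3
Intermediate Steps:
(A + (10/5 - 13/6))*40 = (27 + (10/5 - 13/6))*40 = (27 + (10*(⅕) - 13*⅙))*40 = (27 + (2 - 13/6))*40 = (27 - ⅙)*40 = (161/6)*40 = 3220/3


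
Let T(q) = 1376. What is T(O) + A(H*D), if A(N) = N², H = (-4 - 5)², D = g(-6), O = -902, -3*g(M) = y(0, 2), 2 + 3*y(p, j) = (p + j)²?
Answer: 1700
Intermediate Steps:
y(p, j) = -⅔ + (j + p)²/3 (y(p, j) = -⅔ + (p + j)²/3 = -⅔ + (j + p)²/3)
g(M) = -2/9 (g(M) = -(-⅔ + (2 + 0)²/3)/3 = -(-⅔ + (⅓)*2²)/3 = -(-⅔ + (⅓)*4)/3 = -(-⅔ + 4/3)/3 = -⅓*⅔ = -2/9)
D = -2/9 ≈ -0.22222
H = 81 (H = (-9)² = 81)
T(O) + A(H*D) = 1376 + (81*(-2/9))² = 1376 + (-18)² = 1376 + 324 = 1700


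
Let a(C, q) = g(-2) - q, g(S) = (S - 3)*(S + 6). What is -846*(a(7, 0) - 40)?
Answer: 50760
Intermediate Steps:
g(S) = (-3 + S)*(6 + S)
a(C, q) = -20 - q (a(C, q) = (-18 + (-2)² + 3*(-2)) - q = (-18 + 4 - 6) - q = -20 - q)
-846*(a(7, 0) - 40) = -846*((-20 - 1*0) - 40) = -846*((-20 + 0) - 40) = -846*(-20 - 40) = -846*(-60) = 50760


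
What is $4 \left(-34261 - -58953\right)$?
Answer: $98768$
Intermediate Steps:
$4 \left(-34261 - -58953\right) = 4 \left(-34261 + 58953\right) = 4 \cdot 24692 = 98768$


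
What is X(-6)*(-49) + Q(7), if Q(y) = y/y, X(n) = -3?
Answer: 148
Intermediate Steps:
Q(y) = 1
X(-6)*(-49) + Q(7) = -3*(-49) + 1 = 147 + 1 = 148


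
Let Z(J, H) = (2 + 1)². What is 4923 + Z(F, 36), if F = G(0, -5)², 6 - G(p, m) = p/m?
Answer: 4932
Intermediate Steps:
G(p, m) = 6 - p/m
F = 36 (F = (6 - 1*0/(-5))² = (6 - 1*0*(-⅕))² = (6 + 0)² = 6² = 36)
Z(J, H) = 9 (Z(J, H) = 3² = 9)
4923 + Z(F, 36) = 4923 + 9 = 4932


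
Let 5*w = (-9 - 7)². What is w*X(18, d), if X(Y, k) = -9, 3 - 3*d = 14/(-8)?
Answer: -2304/5 ≈ -460.80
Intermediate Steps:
d = 19/12 (d = 1 - 14/(3*(-8)) = 1 - 14*(-1)/(3*8) = 1 - ⅓*(-7/4) = 1 + 7/12 = 19/12 ≈ 1.5833)
w = 256/5 (w = (-9 - 7)²/5 = (⅕)*(-16)² = (⅕)*256 = 256/5 ≈ 51.200)
w*X(18, d) = (256/5)*(-9) = -2304/5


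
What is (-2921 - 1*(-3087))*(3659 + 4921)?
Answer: 1424280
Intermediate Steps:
(-2921 - 1*(-3087))*(3659 + 4921) = (-2921 + 3087)*8580 = 166*8580 = 1424280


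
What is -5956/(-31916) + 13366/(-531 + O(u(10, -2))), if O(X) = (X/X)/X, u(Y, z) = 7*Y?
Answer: -7409967339/296571451 ≈ -24.985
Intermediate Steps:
O(X) = 1/X
-5956/(-31916) + 13366/(-531 + O(u(10, -2))) = -5956/(-31916) + 13366/(-531 + 1/(7*10)) = -5956*(-1/31916) + 13366/(-531 + 1/70) = 1489/7979 + 13366/(-531 + 1/70) = 1489/7979 + 13366/(-37169/70) = 1489/7979 + 13366*(-70/37169) = 1489/7979 - 935620/37169 = -7409967339/296571451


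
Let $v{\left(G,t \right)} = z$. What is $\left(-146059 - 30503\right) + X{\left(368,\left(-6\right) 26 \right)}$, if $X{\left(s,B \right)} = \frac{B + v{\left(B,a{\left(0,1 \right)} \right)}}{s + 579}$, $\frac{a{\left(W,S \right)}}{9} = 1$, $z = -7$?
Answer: $- \frac{167204377}{947} \approx -1.7656 \cdot 10^{5}$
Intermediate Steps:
$a{\left(W,S \right)} = 9$ ($a{\left(W,S \right)} = 9 \cdot 1 = 9$)
$v{\left(G,t \right)} = -7$
$X{\left(s,B \right)} = \frac{-7 + B}{579 + s}$ ($X{\left(s,B \right)} = \frac{B - 7}{s + 579} = \frac{-7 + B}{579 + s}$)
$\left(-146059 - 30503\right) + X{\left(368,\left(-6\right) 26 \right)} = \left(-146059 - 30503\right) + \frac{-7 - 156}{579 + 368} = -176562 + \frac{-7 - 156}{947} = -176562 + \frac{1}{947} \left(-163\right) = -176562 - \frac{163}{947} = - \frac{167204377}{947}$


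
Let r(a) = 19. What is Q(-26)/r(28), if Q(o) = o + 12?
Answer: -14/19 ≈ -0.73684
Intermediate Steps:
Q(o) = 12 + o
Q(-26)/r(28) = (12 - 26)/19 = -14*1/19 = -14/19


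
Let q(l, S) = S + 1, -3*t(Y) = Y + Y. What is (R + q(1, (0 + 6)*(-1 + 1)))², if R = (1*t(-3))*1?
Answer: 9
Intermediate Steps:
t(Y) = -2*Y/3 (t(Y) = -(Y + Y)/3 = -2*Y/3)
q(l, S) = 1 + S
R = 2 (R = (1*(-⅔*(-3)))*1 = (1*2)*1 = 2*1 = 2)
(R + q(1, (0 + 6)*(-1 + 1)))² = (2 + (1 + (0 + 6)*(-1 + 1)))² = (2 + (1 + 6*0))² = (2 + (1 + 0))² = (2 + 1)² = 3² = 9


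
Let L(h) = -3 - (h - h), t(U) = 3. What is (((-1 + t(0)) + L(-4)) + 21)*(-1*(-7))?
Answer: 140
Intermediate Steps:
L(h) = -3 (L(h) = -3 - 1*0 = -3 + 0 = -3)
(((-1 + t(0)) + L(-4)) + 21)*(-1*(-7)) = (((-1 + 3) - 3) + 21)*(-1*(-7)) = ((2 - 3) + 21)*7 = (-1 + 21)*7 = 20*7 = 140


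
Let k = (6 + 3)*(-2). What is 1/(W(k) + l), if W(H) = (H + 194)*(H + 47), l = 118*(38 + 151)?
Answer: 1/27406 ≈ 3.6488e-5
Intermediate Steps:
l = 22302 (l = 118*189 = 22302)
k = -18 (k = 9*(-2) = -18)
W(H) = (47 + H)*(194 + H) (W(H) = (194 + H)*(47 + H) = (47 + H)*(194 + H))
1/(W(k) + l) = 1/((9118 + (-18)² + 241*(-18)) + 22302) = 1/((9118 + 324 - 4338) + 22302) = 1/(5104 + 22302) = 1/27406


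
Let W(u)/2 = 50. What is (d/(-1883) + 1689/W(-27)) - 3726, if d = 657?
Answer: -698491113/188300 ≈ -3709.5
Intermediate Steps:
W(u) = 100 (W(u) = 2*50 = 100)
(d/(-1883) + 1689/W(-27)) - 3726 = (657/(-1883) + 1689/100) - 3726 = (657*(-1/1883) + 1689*(1/100)) - 3726 = (-657/1883 + 1689/100) - 3726 = 3114687/188300 - 3726 = -698491113/188300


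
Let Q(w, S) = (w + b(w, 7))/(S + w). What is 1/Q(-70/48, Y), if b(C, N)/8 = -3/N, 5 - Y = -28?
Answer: -5299/821 ≈ -6.4543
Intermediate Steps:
Y = 33 (Y = 5 - 1*(-28) = 5 + 28 = 33)
b(C, N) = -24/N (b(C, N) = 8*(-3/N) = -24/N)
Q(w, S) = (-24/7 + w)/(S + w) (Q(w, S) = (w - 24/7)/(S + w) = (-24/7 + w)/(S + w))
1/Q(-70/48, Y) = 1/((-24/7 - 70/48)/(33 - 70/48)) = 1/((-24/7 - 70*1/48)/(33 - 70*1/48)) = 1/((-24/7 - 35/24)/(33 - 35/24)) = 1/(-821/168/(757/24)) = 1/((24/757)*(-821/168)) = 1/(-821/5299) = -5299/821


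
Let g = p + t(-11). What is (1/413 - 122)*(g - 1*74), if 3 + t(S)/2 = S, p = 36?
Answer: 3325410/413 ≈ 8051.8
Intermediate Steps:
t(S) = -6 + 2*S
g = 8 (g = 36 + (-6 + 2*(-11)) = 36 + (-6 - 22) = 36 - 28 = 8)
(1/413 - 122)*(g - 1*74) = (1/413 - 122)*(8 - 1*74) = (1/413 - 122)*(8 - 74) = -50385/413*(-66) = 3325410/413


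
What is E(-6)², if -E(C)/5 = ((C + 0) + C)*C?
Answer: 129600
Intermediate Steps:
E(C) = -10*C² (E(C) = -5*((C + 0) + C)*C = -5*(C + C)*C = -5*2*C*C = -10*C²)
E(-6)² = (-10*(-6)²)² = (-10*36)² = (-360)² = 129600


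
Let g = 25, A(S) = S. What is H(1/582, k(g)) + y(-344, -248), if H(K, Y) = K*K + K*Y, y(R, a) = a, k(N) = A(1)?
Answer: -84002969/338724 ≈ -248.00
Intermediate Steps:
k(N) = 1
H(K, Y) = K**2 + K*Y
H(1/582, k(g)) + y(-344, -248) = (1/582 + 1)/582 - 248 = (1/582)*(583/582) - 248 = 583/338724 - 248 = -84002969/338724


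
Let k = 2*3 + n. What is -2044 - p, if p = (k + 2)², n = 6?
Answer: -2240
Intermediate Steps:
k = 12 (k = 2*3 + 6 = 6 + 6 = 12)
p = 196 (p = (12 + 2)² = 14² = 196)
-2044 - p = -2044 - 1*196 = -2044 - 196 = -2240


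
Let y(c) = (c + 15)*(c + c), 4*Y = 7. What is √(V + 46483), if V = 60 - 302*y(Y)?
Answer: 3*√12817/2 ≈ 169.82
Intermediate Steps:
Y = 7/4 (Y = (¼)*7 = 7/4 ≈ 1.7500)
y(c) = 2*c*(15 + c) (y(c) = (15 + c)*(2*c) = 2*c*(15 + c))
V = -70579/4 (V = 60 - 604*7*(15 + 7/4)/4 = 60 - 604*7*67/(4*4) = 60 - 302*469/8 = 60 - 70819/4 = -70579/4 ≈ -17645.)
√(V + 46483) = √(-70579/4 + 46483) = √(115353/4) = 3*√12817/2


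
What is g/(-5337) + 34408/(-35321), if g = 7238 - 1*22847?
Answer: 11142121/5712369 ≈ 1.9505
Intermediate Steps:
g = -15609 (g = 7238 - 22847 = -15609)
g/(-5337) + 34408/(-35321) = -15609/(-5337) + 34408/(-35321) = -15609*(-1/5337) + 34408*(-1/35321) = 5203/1779 - 3128/3211 = 11142121/5712369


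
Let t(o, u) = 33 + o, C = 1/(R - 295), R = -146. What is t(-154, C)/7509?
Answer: -121/7509 ≈ -0.016114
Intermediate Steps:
C = -1/441 (C = 1/(-146 - 295) = 1/(-441) = -1/441 ≈ -0.0022676)
t(-154, C)/7509 = (33 - 154)/7509 = -121*1/7509 = -121/7509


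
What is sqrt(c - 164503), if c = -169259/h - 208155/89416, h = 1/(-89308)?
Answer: sqrt(30213976882144271146)/44708 ≈ 1.2295e+5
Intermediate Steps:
h = -1/89308 ≈ -1.1197e-5
c = 1351628598532997/89416 (c = -169259/(-1/89308) - 208155/89416 = -169259*(-89308) - 208155*1/89416 = 15116182772 - 208155/89416 = 1351628598532997/89416 ≈ 1.5116e+10)
sqrt(c - 164503) = sqrt(1351628598532997/89416 - 164503) = sqrt(1351613889332749/89416) = sqrt(30213976882144271146)/44708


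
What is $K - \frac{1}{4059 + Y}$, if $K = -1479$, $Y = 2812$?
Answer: $- \frac{10162210}{6871} \approx -1479.0$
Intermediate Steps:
$K - \frac{1}{4059 + Y} = -1479 - \frac{1}{4059 + 2812} = -1479 - \frac{1}{6871} = - \frac{10162210}{6871}$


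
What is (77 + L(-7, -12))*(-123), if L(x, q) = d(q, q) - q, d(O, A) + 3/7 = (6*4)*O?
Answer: 171708/7 ≈ 24530.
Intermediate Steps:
d(O, A) = -3/7 + 24*O (d(O, A) = -3/7 + (6*4)*O = -3/7 + 24*O)
L(x, q) = -3/7 + 23*q (L(x, q) = (-3/7 + 24*q) - q = -3/7 + 23*q)
(77 + L(-7, -12))*(-123) = (77 + (-3/7 + 23*(-12)))*(-123) = (77 + (-3/7 - 276))*(-123) = (77 - 1935/7)*(-123) = -1396/7*(-123) = 171708/7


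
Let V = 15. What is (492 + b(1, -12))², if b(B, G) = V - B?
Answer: 256036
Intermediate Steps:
b(B, G) = 15 - B
(492 + b(1, -12))² = (492 + (15 - 1*1))² = (492 + (15 - 1))² = (492 + 14)² = 506² = 256036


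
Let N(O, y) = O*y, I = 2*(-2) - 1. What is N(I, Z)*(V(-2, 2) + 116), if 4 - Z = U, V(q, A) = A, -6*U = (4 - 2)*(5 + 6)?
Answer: -13570/3 ≈ -4523.3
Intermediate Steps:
U = -11/3 (U = -(4 - 2)*(5 + 6)/6 = -11/3 ≈ -3.6667)
Z = 23/3 (Z = 4 - 1*(-11/3) = 4 + 11/3 = 23/3 ≈ 7.6667)
I = -5 (I = -4 - 1 = -5)
N(I, Z)*(V(-2, 2) + 116) = (-5*23/3)*(2 + 116) = -115/3*118 = -13570/3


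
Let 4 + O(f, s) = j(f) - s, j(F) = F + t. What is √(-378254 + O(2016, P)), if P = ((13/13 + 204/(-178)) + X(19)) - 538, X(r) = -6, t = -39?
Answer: 6*I*√82672545/89 ≈ 612.97*I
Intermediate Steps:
P = -48429/89 (P = ((13/13 + 204/(-178)) - 6) - 538 = ((13*(1/13) + 204*(-1/178)) - 6) - 538 = ((1 - 102/89) - 6) - 538 = (-13/89 - 6) - 538 = -547/89 - 538 = -48429/89 ≈ -544.15)
j(F) = -39 + F (j(F) = F - 39 = -39 + F)
O(f, s) = -43 + f - s (O(f, s) = -4 + ((-39 + f) - s) = -4 + (-39 + f - s) = -43 + f - s)
√(-378254 + O(2016, P)) = √(-378254 + (-43 + 2016 - 1*(-48429/89))) = √(-378254 + (-43 + 2016 + 48429/89)) = √(-378254 + 224026/89) = √(-33440580/89) = 6*I*√82672545/89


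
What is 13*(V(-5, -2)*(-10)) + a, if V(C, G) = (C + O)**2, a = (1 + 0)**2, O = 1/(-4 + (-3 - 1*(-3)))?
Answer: -28657/8 ≈ -3582.1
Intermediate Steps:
O = -1/4 (O = 1/(-4 + (-3 + 3)) = 1/(-4 + 0) = 1/(-4) = -1/4 ≈ -0.25000)
a = 1 (a = 1**2 = 1)
V(C, G) = (-1/4 + C)**2 (V(C, G) = (C - 1/4)**2 = (-1/4 + C)**2)
13*(V(-5, -2)*(-10)) + a = 13*(((-1 + 4*(-5))**2/16)*(-10)) + 1 = 13*(((-1 - 20)**2/16)*(-10)) + 1 = 13*(((1/16)*(-21)**2)*(-10)) + 1 = 13*(((1/16)*441)*(-10)) + 1 = 13*((441/16)*(-10)) + 1 = 13*(-2205/8) + 1 = -28665/8 + 1 = -28657/8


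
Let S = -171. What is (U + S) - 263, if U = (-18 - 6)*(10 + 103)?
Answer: -3146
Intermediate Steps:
U = -2712 (U = -24*113 = -2712)
(U + S) - 263 = (-2712 - 171) - 263 = -2883 - 263 = -3146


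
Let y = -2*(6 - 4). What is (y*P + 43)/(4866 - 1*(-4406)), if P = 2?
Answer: 35/9272 ≈ 0.0037748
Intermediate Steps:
y = -4 (y = -2*2 = -4)
(y*P + 43)/(4866 - 1*(-4406)) = (-4*2 + 43)/(4866 - 1*(-4406)) = (-8 + 43)/(4866 + 4406) = 35/9272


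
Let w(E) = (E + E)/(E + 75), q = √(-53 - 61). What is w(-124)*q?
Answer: 248*I*√114/49 ≈ 54.039*I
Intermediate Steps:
q = I*√114 (q = √(-114) = I*√114 ≈ 10.677*I)
w(E) = 2*E/(75 + E) (w(E) = (2*E)/(75 + E) = 2*E/(75 + E))
w(-124)*q = (2*(-124)/(75 - 124))*(I*√114) = (2*(-124)/(-49))*(I*√114) = (2*(-124)*(-1/49))*(I*√114) = 248*(I*√114)/49 = 248*I*√114/49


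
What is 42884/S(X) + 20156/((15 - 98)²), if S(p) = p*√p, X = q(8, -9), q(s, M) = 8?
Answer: 20156/6889 + 10721*√2/8 ≈ 1898.1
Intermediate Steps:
X = 8
S(p) = p^(3/2)
42884/S(X) + 20156/((15 - 98)²) = 42884/(8^(3/2)) + 20156/((15 - 98)²) = 42884/((16*√2)) + 20156/((-83)²) = 42884*(√2/32) + 20156/6889 = 10721*√2/8 + 20156*(1/6889) = 10721*√2/8 + 20156/6889 = 20156/6889 + 10721*√2/8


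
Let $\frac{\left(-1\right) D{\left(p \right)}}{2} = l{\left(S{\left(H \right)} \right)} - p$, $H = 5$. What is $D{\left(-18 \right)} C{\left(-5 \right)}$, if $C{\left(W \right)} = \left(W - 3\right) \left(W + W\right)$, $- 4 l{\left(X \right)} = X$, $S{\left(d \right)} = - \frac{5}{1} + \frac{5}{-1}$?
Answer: $-3280$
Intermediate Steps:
$S{\left(d \right)} = -10$ ($S{\left(d \right)} = \left(-5\right) 1 + 5 \left(-1\right) = -5 - 5 = -10$)
$l{\left(X \right)} = - \frac{X}{4}$
$C{\left(W \right)} = 2 W \left(-3 + W\right)$ ($C{\left(W \right)} = \left(-3 + W\right) 2 W = 2 W \left(-3 + W\right)$)
$D{\left(p \right)} = -5 + 2 p$ ($D{\left(p \right)} = - 2 \left(\left(- \frac{1}{4}\right) \left(-10\right) - p\right) = - 2 \left(\frac{5}{2} - p\right) = -5 + 2 p$)
$D{\left(-18 \right)} C{\left(-5 \right)} = \left(-5 + 2 \left(-18\right)\right) 2 \left(-5\right) \left(-3 - 5\right) = \left(-5 - 36\right) 2 \left(-5\right) \left(-8\right) = \left(-41\right) 80 = -3280$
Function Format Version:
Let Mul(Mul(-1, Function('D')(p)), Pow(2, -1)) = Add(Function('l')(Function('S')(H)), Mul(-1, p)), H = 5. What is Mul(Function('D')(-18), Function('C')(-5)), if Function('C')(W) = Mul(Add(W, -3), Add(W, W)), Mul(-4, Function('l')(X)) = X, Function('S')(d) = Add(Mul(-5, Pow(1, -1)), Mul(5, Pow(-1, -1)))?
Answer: -3280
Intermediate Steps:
Function('S')(d) = -10 (Function('S')(d) = Add(Mul(-5, 1), Mul(5, -1)) = Add(-5, -5) = -10)
Function('l')(X) = Mul(Rational(-1, 4), X)
Function('C')(W) = Mul(2, W, Add(-3, W)) (Function('C')(W) = Mul(Add(-3, W), Mul(2, W)) = Mul(2, W, Add(-3, W)))
Function('D')(p) = Add(-5, Mul(2, p)) (Function('D')(p) = Mul(-2, Add(Mul(Rational(-1, 4), -10), Mul(-1, p))) = Mul(-2, Add(Rational(5, 2), Mul(-1, p))) = Add(-5, Mul(2, p)))
Mul(Function('D')(-18), Function('C')(-5)) = Mul(Add(-5, Mul(2, -18)), Mul(2, -5, Add(-3, -5))) = Mul(Add(-5, -36), Mul(2, -5, -8)) = Mul(-41, 80) = -3280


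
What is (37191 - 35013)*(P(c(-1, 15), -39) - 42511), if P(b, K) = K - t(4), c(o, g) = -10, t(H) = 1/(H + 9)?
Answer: -1204762878/13 ≈ -9.2674e+7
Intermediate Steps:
t(H) = 1/(9 + H)
P(b, K) = -1/13 + K (P(b, K) = K - 1/(9 + 4) = K - 1/13 = -1/13 + K)
(37191 - 35013)*(P(c(-1, 15), -39) - 42511) = (37191 - 35013)*((-1/13 - 39) - 42511) = 2178*(-508/13 - 42511) = 2178*(-553151/13) = -1204762878/13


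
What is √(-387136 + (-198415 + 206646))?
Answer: I*√378905 ≈ 615.55*I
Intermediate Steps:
√(-387136 + (-198415 + 206646)) = √(-387136 + 8231) = √(-378905) = I*√378905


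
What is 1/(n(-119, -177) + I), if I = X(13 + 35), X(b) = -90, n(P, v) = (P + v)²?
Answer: 1/87526 ≈ 1.1425e-5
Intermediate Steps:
I = -90
1/(n(-119, -177) + I) = 1/((-119 - 177)² - 90) = 1/((-296)² - 90) = 1/(87616 - 90) = 1/87526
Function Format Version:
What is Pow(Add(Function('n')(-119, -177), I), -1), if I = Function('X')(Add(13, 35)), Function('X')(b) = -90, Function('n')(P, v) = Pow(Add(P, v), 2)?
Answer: Rational(1, 87526) ≈ 1.1425e-5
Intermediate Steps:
I = -90
Pow(Add(Function('n')(-119, -177), I), -1) = Pow(Add(Pow(Add(-119, -177), 2), -90), -1) = Pow(Add(Pow(-296, 2), -90), -1) = Pow(Add(87616, -90), -1) = Pow(87526, -1) = Rational(1, 87526)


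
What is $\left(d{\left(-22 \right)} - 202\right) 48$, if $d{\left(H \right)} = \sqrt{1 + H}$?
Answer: $-9696 + 48 i \sqrt{21} \approx -9696.0 + 219.96 i$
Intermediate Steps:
$\left(d{\left(-22 \right)} - 202\right) 48 = \left(\sqrt{1 - 22} - 202\right) 48 = \left(\sqrt{-21} - 202\right) 48 = \left(i \sqrt{21} - 202\right) 48 = \left(-202 + i \sqrt{21}\right) 48 = -9696 + 48 i \sqrt{21}$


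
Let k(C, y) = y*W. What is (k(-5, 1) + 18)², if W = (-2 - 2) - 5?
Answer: 81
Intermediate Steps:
W = -9 (W = -4 - 5 = -9)
k(C, y) = -9*y (k(C, y) = y*(-9) = -9*y)
(k(-5, 1) + 18)² = (-9*1 + 18)² = (-9 + 18)² = 9² = 81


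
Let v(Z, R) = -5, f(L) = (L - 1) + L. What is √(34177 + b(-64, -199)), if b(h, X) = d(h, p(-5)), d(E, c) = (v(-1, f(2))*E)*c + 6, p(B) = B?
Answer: √32583 ≈ 180.51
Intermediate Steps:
f(L) = -1 + 2*L (f(L) = (-1 + L) + L = -1 + 2*L)
d(E, c) = 6 - 5*E*c (d(E, c) = (-5*E)*c + 6 = -5*E*c + 6 = 6 - 5*E*c)
b(h, X) = 6 + 25*h (b(h, X) = 6 - 5*h*(-5) = 6 + 25*h)
√(34177 + b(-64, -199)) = √(34177 + (6 + 25*(-64))) = √(34177 + (6 - 1600)) = √(34177 - 1594) = √32583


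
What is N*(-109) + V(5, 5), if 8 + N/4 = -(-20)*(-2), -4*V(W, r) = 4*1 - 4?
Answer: 20928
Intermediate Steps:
V(W, r) = 0 (V(W, r) = -(4*1 - 4)/4 = -(4 - 4)/4 = -¼*0 = 0)
N = -192 (N = -32 + 4*(-(-20)*(-2)) = -32 + 4*(-1*40) = -32 + 4*(-40) = -32 - 160 = -192)
N*(-109) + V(5, 5) = -192*(-109) + 0 = 20928 + 0 = 20928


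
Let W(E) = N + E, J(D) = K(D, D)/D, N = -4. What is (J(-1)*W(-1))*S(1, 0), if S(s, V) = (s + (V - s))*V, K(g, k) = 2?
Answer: 0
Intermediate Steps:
J(D) = 2/D
S(s, V) = V² (S(s, V) = V*V = V²)
W(E) = -4 + E
(J(-1)*W(-1))*S(1, 0) = ((2/(-1))*(-4 - 1))*0² = ((2*(-1))*(-5))*0 = -2*(-5)*0 = 10*0 = 0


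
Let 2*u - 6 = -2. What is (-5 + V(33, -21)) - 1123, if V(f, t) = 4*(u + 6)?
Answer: -1096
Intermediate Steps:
u = 2 (u = 3 + (1/2)*(-2) = 3 - 1 = 2)
V(f, t) = 32 (V(f, t) = 4*(2 + 6) = 4*8 = 32)
(-5 + V(33, -21)) - 1123 = (-5 + 32) - 1123 = 27 - 1123 = -1096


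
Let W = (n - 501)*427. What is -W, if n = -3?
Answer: 215208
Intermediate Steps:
W = -215208 (W = (-3 - 501)*427 = -504*427 = -215208)
-W = -1*(-215208) = 215208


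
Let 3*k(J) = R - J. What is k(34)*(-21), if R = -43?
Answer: 539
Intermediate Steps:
k(J) = -43/3 - J/3 (k(J) = (-43 - J)/3 = -43/3 - J/3)
k(34)*(-21) = (-43/3 - 1/3*34)*(-21) = (-43/3 - 34/3)*(-21) = -77/3*(-21) = 539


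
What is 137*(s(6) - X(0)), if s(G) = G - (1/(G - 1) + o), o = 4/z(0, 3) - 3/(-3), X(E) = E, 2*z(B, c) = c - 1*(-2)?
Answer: 2192/5 ≈ 438.40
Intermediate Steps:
z(B, c) = 1 + c/2 (z(B, c) = (c - 1*(-2))/2 = (c + 2)/2 = (2 + c)/2 = 1 + c/2)
o = 13/5 (o = 4/(1 + (½)*3) - 3/(-3) = 4/(1 + 3/2) - 3*(-⅓) = 4/(5/2) + 1 = 4*(⅖) + 1 = 8/5 + 1 = 13/5 ≈ 2.6000)
s(G) = -13/5 + G - 1/(-1 + G) (s(G) = G - (1/(G - 1) + 13/5) = G - (1/(-1 + G) + 13/5) = G - (13/5 + 1/(-1 + G)) = G + (-13/5 - 1/(-1 + G)) = -13/5 + G - 1/(-1 + G))
137*(s(6) - X(0)) = 137*((8 - 18*6 + 5*6²)/(5*(-1 + 6)) - 1*0) = 137*((⅕)*(8 - 108 + 5*36)/5 + 0) = 137*((⅕)*(⅕)*(8 - 108 + 180) + 0) = 137*((⅕)*(⅕)*80 + 0) = 137*(16/5 + 0) = 137*(16/5) = 2192/5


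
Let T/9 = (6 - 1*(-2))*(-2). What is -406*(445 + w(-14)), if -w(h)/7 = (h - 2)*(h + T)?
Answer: 7003906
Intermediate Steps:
T = -144 (T = 9*((6 - 1*(-2))*(-2)) = 9*((6 + 2)*(-2)) = 9*(8*(-2)) = 9*(-16) = -144)
w(h) = -7*(-144 + h)*(-2 + h) (w(h) = -7*(h - 2)*(h - 144) = -7*(-2 + h)*(-144 + h) = -7*(-144 + h)*(-2 + h))
-406*(445 + w(-14)) = -406*(445 + (-2016 - 7*(-14)² + 1022*(-14))) = -406*(445 + (-2016 - 7*196 - 14308)) = -406*(445 + (-2016 - 1372 - 14308)) = -406*(445 - 17696) = -406*(-17251) = 7003906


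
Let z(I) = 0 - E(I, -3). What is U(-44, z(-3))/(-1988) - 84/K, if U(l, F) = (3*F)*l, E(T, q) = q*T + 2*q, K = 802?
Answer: -60573/199297 ≈ -0.30393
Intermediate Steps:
E(T, q) = 2*q + T*q (E(T, q) = T*q + 2*q = 2*q + T*q)
z(I) = 6 + 3*I (z(I) = 0 - (-3)*(2 + I) = 0 - (-6 - 3*I) = 0 + (6 + 3*I) = 6 + 3*I)
U(l, F) = 3*F*l
U(-44, z(-3))/(-1988) - 84/K = (3*(6 + 3*(-3))*(-44))/(-1988) - 84/802 = (3*(6 - 9)*(-44))*(-1/1988) - 84*1/802 = (3*(-3)*(-44))*(-1/1988) - 42/401 = 396*(-1/1988) - 42/401 = -99/497 - 42/401 = -60573/199297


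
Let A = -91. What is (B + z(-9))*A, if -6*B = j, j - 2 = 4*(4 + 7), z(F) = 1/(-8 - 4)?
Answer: 2821/4 ≈ 705.25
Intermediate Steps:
z(F) = -1/12 (z(F) = 1/(-12) = -1/12)
j = 46 (j = 2 + 4*(4 + 7) = 2 + 4*11 = 2 + 44 = 46)
B = -23/3 (B = -⅙*46 = -23/3 ≈ -7.6667)
(B + z(-9))*A = (-23/3 - 1/12)*(-91) = -31/4*(-91) = 2821/4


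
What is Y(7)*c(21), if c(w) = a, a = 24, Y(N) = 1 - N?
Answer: -144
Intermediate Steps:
c(w) = 24
Y(7)*c(21) = (1 - 1*7)*24 = (1 - 7)*24 = -6*24 = -144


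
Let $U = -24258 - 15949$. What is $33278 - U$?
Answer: $73485$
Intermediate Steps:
$U = -40207$
$33278 - U = 33278 - -40207 = 33278 + 40207 = 73485$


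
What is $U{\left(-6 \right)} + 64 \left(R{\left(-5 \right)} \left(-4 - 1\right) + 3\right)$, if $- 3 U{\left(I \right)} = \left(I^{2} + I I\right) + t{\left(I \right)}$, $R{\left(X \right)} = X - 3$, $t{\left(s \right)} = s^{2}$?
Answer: $2716$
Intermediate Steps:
$R{\left(X \right)} = -3 + X$
$U{\left(I \right)} = - I^{2}$ ($U{\left(I \right)} = - \frac{\left(I^{2} + I I\right) + I^{2}}{3} = - \frac{\left(I^{2} + I^{2}\right) + I^{2}}{3} = - \frac{2 I^{2} + I^{2}}{3} = - \frac{3 I^{2}}{3} = - I^{2}$)
$U{\left(-6 \right)} + 64 \left(R{\left(-5 \right)} \left(-4 - 1\right) + 3\right) = - \left(-6\right)^{2} + 64 \left(\left(-3 - 5\right) \left(-4 - 1\right) + 3\right) = \left(-1\right) 36 + 64 \left(- 8 \left(-4 - 1\right) + 3\right) = -36 + 64 \left(\left(-8\right) \left(-5\right) + 3\right) = -36 + 64 \left(40 + 3\right) = -36 + 64 \cdot 43 = -36 + 2752 = 2716$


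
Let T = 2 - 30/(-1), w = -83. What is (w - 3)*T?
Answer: -2752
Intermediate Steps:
T = 32 (T = 2 - 30*(-1) = 2 - 6*(-5) = 2 + 30 = 32)
(w - 3)*T = (-83 - 3)*32 = -86*32 = -2752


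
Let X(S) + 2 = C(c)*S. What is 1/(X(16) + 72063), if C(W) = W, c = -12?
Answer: 1/71869 ≈ 1.3914e-5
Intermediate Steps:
X(S) = -2 - 12*S
1/(X(16) + 72063) = 1/((-2 - 12*16) + 72063) = 1/((-2 - 192) + 72063) = 1/(-194 + 72063) = 1/71869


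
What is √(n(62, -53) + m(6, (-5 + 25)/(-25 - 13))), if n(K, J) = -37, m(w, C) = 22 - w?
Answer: I*√21 ≈ 4.5826*I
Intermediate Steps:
√(n(62, -53) + m(6, (-5 + 25)/(-25 - 13))) = √(-37 + (22 - 1*6)) = √(-37 + (22 - 6)) = √(-37 + 16) = √(-21) = I*√21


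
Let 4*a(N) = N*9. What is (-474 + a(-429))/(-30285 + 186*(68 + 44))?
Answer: 1919/12604 ≈ 0.15225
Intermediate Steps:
a(N) = 9*N/4 (a(N) = (N*9)/4 = (9*N)/4 = 9*N/4)
(-474 + a(-429))/(-30285 + 186*(68 + 44)) = (-474 + (9/4)*(-429))/(-30285 + 186*(68 + 44)) = (-474 - 3861/4)/(-30285 + 186*112) = -5757/(4*(-30285 + 20832)) = -5757/4/(-9453) = -5757/4*(-1/9453) = 1919/12604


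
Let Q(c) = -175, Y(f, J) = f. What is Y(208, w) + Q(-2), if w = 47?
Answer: 33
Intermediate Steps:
Y(208, w) + Q(-2) = 208 - 175 = 33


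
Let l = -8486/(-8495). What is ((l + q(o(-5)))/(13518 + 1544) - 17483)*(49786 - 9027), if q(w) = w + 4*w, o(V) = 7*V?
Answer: -91177103460036431/127951690 ≈ -7.1259e+8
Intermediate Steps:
q(w) = 5*w
l = 8486/8495 (l = -8486*(-1/8495) = 8486/8495 ≈ 0.99894)
((l + q(o(-5)))/(13518 + 1544) - 17483)*(49786 - 9027) = ((8486/8495 + 5*(7*(-5)))/(13518 + 1544) - 17483)*(49786 - 9027) = ((8486/8495 + 5*(-35))/15062 - 17483)*40759 = ((8486/8495 - 175)*(1/15062) - 17483)*40759 = (-1478139/8495*1/15062 - 17483)*40759 = (-1478139/127951690 - 17483)*40759 = -2236980874409/127951690*40759 = -91177103460036431/127951690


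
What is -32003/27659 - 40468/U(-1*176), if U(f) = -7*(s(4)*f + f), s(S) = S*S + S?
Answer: -486821507/178898412 ≈ -2.7212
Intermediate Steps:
s(S) = S + S**2 (s(S) = S**2 + S = S + S**2)
U(f) = -147*f (U(f) = -7*((4*(1 + 4))*f + f) = -7*((4*5)*f + f) = -7*(20*f + f) = -147*f)
-32003/27659 - 40468/U(-1*176) = -32003/27659 - 40468/((-(-147)*176)) = -32003*1/27659 - 40468/((-147*(-176))) = -32003/27659 - 40468/25872 = -32003/27659 - 40468*1/25872 = -32003/27659 - 10117/6468 = -486821507/178898412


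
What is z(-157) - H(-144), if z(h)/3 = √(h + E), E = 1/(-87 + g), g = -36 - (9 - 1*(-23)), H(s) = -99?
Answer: 99 + 468*I*√155/155 ≈ 99.0 + 37.591*I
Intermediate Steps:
g = -68 (g = -36 - (9 + 23) = -36 - 1*32 = -36 - 32 = -68)
E = -1/155 (E = 1/(-87 - 68) = 1/(-155) = -1/155 ≈ -0.0064516)
z(h) = 3*√(-1/155 + h) (z(h) = 3*√(h - 1/155) = 3*√(-1/155 + h))
z(-157) - H(-144) = 3*√(-155 + 24025*(-157))/155 - 1*(-99) = 3*√(-155 - 3771925)/155 + 99 = 3*√(-3772080)/155 + 99 = 3*(156*I*√155)/155 + 99 = 468*I*√155/155 + 99 = 99 + 468*I*√155/155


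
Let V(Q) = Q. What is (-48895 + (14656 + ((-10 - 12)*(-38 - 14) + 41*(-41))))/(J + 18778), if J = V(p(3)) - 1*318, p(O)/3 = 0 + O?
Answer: -1512/803 ≈ -1.8829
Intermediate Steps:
p(O) = 3*O (p(O) = 3*(0 + O) = 3*O)
J = -309 (J = 3*3 - 1*318 = 9 - 318 = -309)
(-48895 + (14656 + ((-10 - 12)*(-38 - 14) + 41*(-41))))/(J + 18778) = (-48895 + (14656 + ((-10 - 12)*(-38 - 14) + 41*(-41))))/(-309 + 18778) = (-48895 + (14656 + (-22*(-52) - 1681)))/18469 = (-48895 + (14656 + (1144 - 1681)))*(1/18469) = (-48895 + (14656 - 537))*(1/18469) = (-48895 + 14119)*(1/18469) = -34776*1/18469 = -1512/803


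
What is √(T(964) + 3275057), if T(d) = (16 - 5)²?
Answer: √3275178 ≈ 1809.7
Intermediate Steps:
T(d) = 121 (T(d) = 11² = 121)
√(T(964) + 3275057) = √(121 + 3275057) = √3275178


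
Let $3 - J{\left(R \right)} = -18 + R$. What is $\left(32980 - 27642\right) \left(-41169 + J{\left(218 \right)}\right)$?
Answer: $-220811708$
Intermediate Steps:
$J{\left(R \right)} = 21 - R$ ($J{\left(R \right)} = 3 - \left(-18 + R\right) = 21 - R$)
$\left(32980 - 27642\right) \left(-41169 + J{\left(218 \right)}\right) = \left(32980 - 27642\right) \left(-41169 + \left(21 - 218\right)\right) = 5338 \left(-41169 + \left(21 - 218\right)\right) = 5338 \left(-41169 - 197\right) = 5338 \left(-41366\right) = -220811708$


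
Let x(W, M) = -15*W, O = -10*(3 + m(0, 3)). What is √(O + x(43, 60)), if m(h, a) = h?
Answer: 15*I*√3 ≈ 25.981*I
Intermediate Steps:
O = -30 (O = -10*(3 + 0) = -10*3 = -30)
√(O + x(43, 60)) = √(-30 - 15*43) = √(-30 - 645) = √(-675) = 15*I*√3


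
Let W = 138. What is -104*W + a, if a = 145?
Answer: -14207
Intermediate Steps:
-104*W + a = -104*138 + 145 = -14352 + 145 = -14207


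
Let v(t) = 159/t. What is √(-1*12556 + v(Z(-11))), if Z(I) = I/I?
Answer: 7*I*√253 ≈ 111.34*I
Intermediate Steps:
Z(I) = 1
√(-1*12556 + v(Z(-11))) = √(-1*12556 + 159/1) = √(-12556 + 159*1) = √(-12556 + 159) = √(-12397) = 7*I*√253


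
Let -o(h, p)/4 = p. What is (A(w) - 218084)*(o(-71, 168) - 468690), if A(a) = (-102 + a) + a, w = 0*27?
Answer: 102408217332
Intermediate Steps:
o(h, p) = -4*p
w = 0
A(a) = -102 + 2*a
(A(w) - 218084)*(o(-71, 168) - 468690) = ((-102 + 2*0) - 218084)*(-4*168 - 468690) = ((-102 + 0) - 218084)*(-672 - 468690) = (-102 - 218084)*(-469362) = -218186*(-469362) = 102408217332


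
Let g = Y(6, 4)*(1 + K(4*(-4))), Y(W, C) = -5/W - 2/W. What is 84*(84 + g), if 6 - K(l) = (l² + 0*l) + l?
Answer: 29890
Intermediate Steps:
Y(W, C) = -7/W
K(l) = 6 - l - l² (K(l) = 6 - ((l² + 0*l) + l) = 6 - ((l² + 0) + l) = 6 - (l² + l) = 6 - (l + l²) = 6 + (-l - l²) = 6 - l - l²)
g = 1631/6 (g = (-7/6)*(1 + (6 - 4*(-4) - (4*(-4))²)) = (-7*⅙)*(1 + (6 - 1*(-16) - 1*(-16)²)) = -7*(1 + (6 + 16 - 1*256))/6 = -7*(1 + (6 + 16 - 256))/6 = -7*(1 - 234)/6 = -7/6*(-233) = 1631/6 ≈ 271.83)
84*(84 + g) = 84*(84 + 1631/6) = 84*(2135/6) = 29890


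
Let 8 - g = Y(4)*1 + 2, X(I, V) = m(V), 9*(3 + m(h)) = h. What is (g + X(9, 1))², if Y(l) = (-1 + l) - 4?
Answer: 1369/81 ≈ 16.901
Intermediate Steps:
m(h) = -3 + h/9
Y(l) = -5 + l
X(I, V) = -3 + V/9
g = 7 (g = 8 - ((-5 + 4)*1 + 2) = 8 - (-1*1 + 2) = 8 - (-1 + 2) = 8 - 1*1 = 8 - 1 = 7)
(g + X(9, 1))² = (7 + (-3 + (⅑)*1))² = (7 + (-3 + ⅑))² = (7 - 26/9)² = (37/9)² = 1369/81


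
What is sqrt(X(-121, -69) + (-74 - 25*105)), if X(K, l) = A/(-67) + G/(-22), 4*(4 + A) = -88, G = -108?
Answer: I*sqrt(1463135883)/737 ≈ 51.901*I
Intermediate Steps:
A = -26 (A = -4 + (1/4)*(-88) = -4 - 22 = -26)
X(K, l) = 3904/737 (X(K, l) = -26/(-67) - 108/(-22) = -26*(-1/67) - 108*(-1/22) = 26/67 + 54/11 = 3904/737)
sqrt(X(-121, -69) + (-74 - 25*105)) = sqrt(3904/737 + (-74 - 25*105)) = sqrt(3904/737 + (-74 - 2625)) = sqrt(3904/737 - 2699) = sqrt(-1985259/737) = I*sqrt(1463135883)/737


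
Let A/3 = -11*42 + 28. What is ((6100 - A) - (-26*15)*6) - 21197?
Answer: -11455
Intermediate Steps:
A = -1302 (A = 3*(-11*42 + 28) = 3*(-462 + 28) = 3*(-434) = -1302)
((6100 - A) - (-26*15)*6) - 21197 = ((6100 - 1*(-1302)) - (-26*15)*6) - 21197 = ((6100 + 1302) - (-390)*6) - 21197 = (7402 - 1*(-2340)) - 21197 = (7402 + 2340) - 21197 = 9742 - 21197 = -11455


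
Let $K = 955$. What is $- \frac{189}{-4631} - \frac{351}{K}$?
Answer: $- \frac{1444986}{4422605} \approx -0.32673$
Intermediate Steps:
$- \frac{189}{-4631} - \frac{351}{K} = - \frac{189}{-4631} - \frac{351}{955} = \left(-189\right) \left(- \frac{1}{4631}\right) - \frac{351}{955} = \frac{189}{4631} - \frac{351}{955} = - \frac{1444986}{4422605}$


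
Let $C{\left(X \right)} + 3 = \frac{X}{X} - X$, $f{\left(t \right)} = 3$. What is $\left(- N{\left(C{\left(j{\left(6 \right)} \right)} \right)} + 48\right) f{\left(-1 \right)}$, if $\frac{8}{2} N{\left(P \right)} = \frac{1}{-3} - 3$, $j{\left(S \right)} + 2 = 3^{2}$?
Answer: $\frac{293}{2} \approx 146.5$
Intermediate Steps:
$j{\left(S \right)} = 7$ ($j{\left(S \right)} = -2 + 3^{2} = -2 + 9 = 7$)
$C{\left(X \right)} = -2 - X$ ($C{\left(X \right)} = -3 - \left(X - \frac{X}{X}\right) = -3 - \left(-1 + X\right) = -2 - X$)
$N{\left(P \right)} = - \frac{5}{6}$ ($N{\left(P \right)} = \frac{\frac{1}{-3} - 3}{4} = \frac{- \frac{1}{3} - 3}{4} = \frac{1}{4} \left(- \frac{10}{3}\right) = - \frac{5}{6}$)
$\left(- N{\left(C{\left(j{\left(6 \right)} \right)} \right)} + 48\right) f{\left(-1 \right)} = \left(\left(-1\right) \left(- \frac{5}{6}\right) + 48\right) 3 = \left(\frac{5}{6} + 48\right) 3 = \frac{293}{6} \cdot 3 = \frac{293}{2}$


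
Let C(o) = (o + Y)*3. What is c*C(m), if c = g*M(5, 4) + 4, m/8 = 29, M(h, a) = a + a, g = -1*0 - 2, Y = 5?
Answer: -8532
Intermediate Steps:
g = -2 (g = 0 - 2 = -2)
M(h, a) = 2*a
m = 232 (m = 8*29 = 232)
C(o) = 15 + 3*o (C(o) = (o + 5)*3 = (5 + o)*3 = 15 + 3*o)
c = -12 (c = -4*4 + 4 = -2*8 + 4 = -16 + 4 = -12)
c*C(m) = -12*(15 + 3*232) = -12*(15 + 696) = -12*711 = -8532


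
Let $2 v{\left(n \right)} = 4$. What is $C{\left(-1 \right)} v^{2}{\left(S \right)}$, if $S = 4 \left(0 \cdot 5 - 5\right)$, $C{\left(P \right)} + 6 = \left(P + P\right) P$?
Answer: $-16$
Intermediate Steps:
$C{\left(P \right)} = -6 + 2 P^{2}$ ($C{\left(P \right)} = -6 + \left(P + P\right) P = -6 + 2 P P = -6 + 2 P^{2}$)
$S = -20$ ($S = 4 \left(0 - 5\right) = 4 \left(-5\right) = -20$)
$v{\left(n \right)} = 2$ ($v{\left(n \right)} = \frac{1}{2} \cdot 4 = 2$)
$C{\left(-1 \right)} v^{2}{\left(S \right)} = \left(-6 + 2 \left(-1\right)^{2}\right) 2^{2} = \left(-6 + 2 \cdot 1\right) 4 = \left(-6 + 2\right) 4 = \left(-4\right) 4 = -16$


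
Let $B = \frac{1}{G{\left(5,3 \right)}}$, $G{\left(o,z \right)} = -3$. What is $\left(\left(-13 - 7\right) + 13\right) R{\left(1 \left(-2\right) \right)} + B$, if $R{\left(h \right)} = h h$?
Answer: $- \frac{85}{3} \approx -28.333$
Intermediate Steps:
$R{\left(h \right)} = h^{2}$
$B = - \frac{1}{3}$ ($B = \frac{1}{-3} = - \frac{1}{3} \approx -0.33333$)
$\left(\left(-13 - 7\right) + 13\right) R{\left(1 \left(-2\right) \right)} + B = \left(\left(-13 - 7\right) + 13\right) \left(1 \left(-2\right)\right)^{2} - \frac{1}{3} = \left(-20 + 13\right) \left(-2\right)^{2} - \frac{1}{3} = \left(-7\right) 4 - \frac{1}{3} = -28 - \frac{1}{3} = - \frac{85}{3}$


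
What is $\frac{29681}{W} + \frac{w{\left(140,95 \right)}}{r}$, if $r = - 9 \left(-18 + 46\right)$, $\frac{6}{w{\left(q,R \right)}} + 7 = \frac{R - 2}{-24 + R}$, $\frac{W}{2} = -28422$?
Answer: $- \frac{41632607}{80377416} \approx -0.51796$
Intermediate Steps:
$W = -56844$ ($W = 2 \left(-28422\right) = -56844$)
$w{\left(q,R \right)} = \frac{6}{-7 + \frac{-2 + R}{-24 + R}}$ ($w{\left(q,R \right)} = \frac{6}{-7 + \frac{R - 2}{-24 + R}} = \frac{6}{-7 + \frac{-2 + R}{-24 + R}}$)
$r = -252$ ($r = \left(-9\right) 28 = -252$)
$\frac{29681}{W} + \frac{w{\left(140,95 \right)}}{r} = \frac{29681}{-56844} + \frac{3 \frac{1}{-83 + 3 \cdot 95} \left(24 - 95\right)}{-252} = 29681 \left(- \frac{1}{56844}\right) + \frac{3 \left(24 - 95\right)}{-83 + 285} \left(- \frac{1}{252}\right) = - \frac{29681}{56844} + 3 \cdot \frac{1}{202} \left(-71\right) \left(- \frac{1}{252}\right) = - \frac{29681}{56844} - - \frac{71}{16968} = - \frac{29681}{56844} + \frac{71}{16968} = - \frac{41632607}{80377416}$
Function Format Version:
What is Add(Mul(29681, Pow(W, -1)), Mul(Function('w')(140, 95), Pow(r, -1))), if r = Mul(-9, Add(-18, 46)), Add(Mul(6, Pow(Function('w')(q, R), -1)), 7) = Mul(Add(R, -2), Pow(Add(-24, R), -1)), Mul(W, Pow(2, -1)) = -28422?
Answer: Rational(-41632607, 80377416) ≈ -0.51796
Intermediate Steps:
W = -56844 (W = Mul(2, -28422) = -56844)
Function('w')(q, R) = Mul(6, Pow(Add(-7, Mul(Pow(Add(-24, R), -1), Add(-2, R))), -1)) (Function('w')(q, R) = Mul(6, Pow(Add(-7, Mul(Add(R, -2), Pow(Add(-24, R), -1))), -1)) = Mul(6, Pow(Add(-7, Mul(Add(-2, R), Pow(Add(-24, R), -1))), -1)) = Mul(6, Pow(Add(-7, Mul(Pow(Add(-24, R), -1), Add(-2, R))), -1)))
r = -252 (r = Mul(-9, 28) = -252)
Add(Mul(29681, Pow(W, -1)), Mul(Function('w')(140, 95), Pow(r, -1))) = Add(Mul(29681, Pow(-56844, -1)), Mul(Mul(3, Pow(Add(-83, Mul(3, 95)), -1), Add(24, Mul(-1, 95))), Pow(-252, -1))) = Add(Mul(29681, Rational(-1, 56844)), Mul(Mul(3, Pow(Add(-83, 285), -1), Add(24, -95)), Rational(-1, 252))) = Add(Rational(-29681, 56844), Mul(Mul(3, Pow(202, -1), -71), Rational(-1, 252))) = Add(Rational(-29681, 56844), Mul(Mul(3, Rational(1, 202), -71), Rational(-1, 252))) = Add(Rational(-29681, 56844), Mul(Rational(-213, 202), Rational(-1, 252))) = Add(Rational(-29681, 56844), Rational(71, 16968)) = Rational(-41632607, 80377416)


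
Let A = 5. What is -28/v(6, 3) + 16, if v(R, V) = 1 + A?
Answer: 34/3 ≈ 11.333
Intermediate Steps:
v(R, V) = 6 (v(R, V) = 1 + 5 = 6)
-28/v(6, 3) + 16 = -28/6 + 16 = -28*⅙ + 16 = -14/3 + 16 = 34/3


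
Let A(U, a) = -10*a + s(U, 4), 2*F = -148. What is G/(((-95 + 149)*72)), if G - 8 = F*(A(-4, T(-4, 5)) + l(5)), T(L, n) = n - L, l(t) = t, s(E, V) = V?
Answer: 3001/1944 ≈ 1.5437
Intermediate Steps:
F = -74 (F = (½)*(-148) = -74)
A(U, a) = 4 - 10*a (A(U, a) = -10*a + 4 = 4 - 10*a)
G = 6002 (G = 8 - 74*((4 - 10*(5 - 1*(-4))) + 5) = 8 - 74*((4 - 10*(5 + 4)) + 5) = 8 - 74*((4 - 10*9) + 5) = 8 - 74*((4 - 90) + 5) = 8 - 74*(-86 + 5) = 8 - 74*(-81) = 8 + 5994 = 6002)
G/(((-95 + 149)*72)) = 6002/(((-95 + 149)*72)) = 6002/((54*72)) = 6002/3888 = 6002*(1/3888) = 3001/1944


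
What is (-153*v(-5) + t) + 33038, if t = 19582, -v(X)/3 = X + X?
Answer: 48030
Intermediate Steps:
v(X) = -6*X (v(X) = -3*(X + X) = -6*X)
(-153*v(-5) + t) + 33038 = (-(-918)*(-5) + 19582) + 33038 = (-153*30 + 19582) + 33038 = (-4590 + 19582) + 33038 = 14992 + 33038 = 48030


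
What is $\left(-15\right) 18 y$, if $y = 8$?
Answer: $-2160$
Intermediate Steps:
$\left(-15\right) 18 y = \left(-15\right) 18 \cdot 8 = \left(-270\right) 8 = -2160$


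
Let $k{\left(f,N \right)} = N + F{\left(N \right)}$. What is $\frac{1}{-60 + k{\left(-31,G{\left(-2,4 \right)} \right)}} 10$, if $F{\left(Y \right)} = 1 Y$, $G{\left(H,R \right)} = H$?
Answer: $- \frac{5}{32} \approx -0.15625$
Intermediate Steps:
$F{\left(Y \right)} = Y$
$k{\left(f,N \right)} = 2 N$ ($k{\left(f,N \right)} = N + N = 2 N$)
$\frac{1}{-60 + k{\left(-31,G{\left(-2,4 \right)} \right)}} 10 = \frac{1}{-60 + 2 \left(-2\right)} 10 = \frac{1}{-60 - 4} \cdot 10 = \frac{1}{-64} \cdot 10 = \left(- \frac{1}{64}\right) 10 = - \frac{5}{32}$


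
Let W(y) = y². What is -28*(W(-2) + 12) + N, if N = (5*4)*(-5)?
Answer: -548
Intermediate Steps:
N = -100 (N = 20*(-5) = -100)
-28*(W(-2) + 12) + N = -28*((-2)² + 12) - 100 = -28*(4 + 12) - 100 = -28*16 - 100 = -448 - 100 = -548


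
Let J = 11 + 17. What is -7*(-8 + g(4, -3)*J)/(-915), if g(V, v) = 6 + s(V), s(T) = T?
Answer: 1904/915 ≈ 2.0809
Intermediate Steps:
J = 28
g(V, v) = 6 + V
-7*(-8 + g(4, -3)*J)/(-915) = -7*(-8 + (6 + 4)*28)/(-915) = -7*(-8 + 10*28)*(-1)/915 = -7*(-8 + 280)*(-1)/915 = -1904*(-1)/915 = -7*(-272/915) = 1904/915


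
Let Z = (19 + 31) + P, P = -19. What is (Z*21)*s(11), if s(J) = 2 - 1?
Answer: 651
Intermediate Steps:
s(J) = 1
Z = 31 (Z = (19 + 31) - 19 = 50 - 19 = 31)
(Z*21)*s(11) = (31*21)*1 = 651*1 = 651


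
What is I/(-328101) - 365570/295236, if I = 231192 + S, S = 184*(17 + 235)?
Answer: -242073845/116147754 ≈ -2.0842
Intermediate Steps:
S = 46368 (S = 184*252 = 46368)
I = 277560 (I = 231192 + 46368 = 277560)
I/(-328101) - 365570/295236 = 277560/(-328101) - 365570/295236 = 277560*(-1/328101) - 365570*1/295236 = -92520/109367 - 1315/1062 = -242073845/116147754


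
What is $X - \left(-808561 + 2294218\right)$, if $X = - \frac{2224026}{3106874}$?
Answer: $- \frac{2307875665122}{1553437} \approx -1.4857 \cdot 10^{6}$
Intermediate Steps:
$X = - \frac{1112013}{1553437}$ ($X = \left(-2224026\right) \frac{1}{3106874} = - \frac{1112013}{1553437} \approx -0.71584$)
$X - \left(-808561 + 2294218\right) = - \frac{1112013}{1553437} - \left(-808561 + 2294218\right) = - \frac{1112013}{1553437} - 1485657 = - \frac{2307875665122}{1553437}$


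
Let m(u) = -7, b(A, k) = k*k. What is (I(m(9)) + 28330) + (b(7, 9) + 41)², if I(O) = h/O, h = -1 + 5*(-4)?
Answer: 43217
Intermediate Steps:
b(A, k) = k²
h = -21 (h = -1 - 20 = -21)
I(O) = -21/O
(I(m(9)) + 28330) + (b(7, 9) + 41)² = (-21/(-7) + 28330) + (9² + 41)² = (-21*(-⅐) + 28330) + (81 + 41)² = (3 + 28330) + 122² = 28333 + 14884 = 43217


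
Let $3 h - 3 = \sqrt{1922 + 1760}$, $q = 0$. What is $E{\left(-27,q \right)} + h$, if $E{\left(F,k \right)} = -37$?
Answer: $-36 + \frac{\sqrt{3682}}{3} \approx -15.773$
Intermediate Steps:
$h = 1 + \frac{\sqrt{3682}}{3}$ ($h = 1 + \frac{\sqrt{1922 + 1760}}{3} = 1 + \frac{\sqrt{3682}}{3} \approx 21.227$)
$E{\left(-27,q \right)} + h = -37 + \left(1 + \frac{\sqrt{3682}}{3}\right) = -36 + \frac{\sqrt{3682}}{3}$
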